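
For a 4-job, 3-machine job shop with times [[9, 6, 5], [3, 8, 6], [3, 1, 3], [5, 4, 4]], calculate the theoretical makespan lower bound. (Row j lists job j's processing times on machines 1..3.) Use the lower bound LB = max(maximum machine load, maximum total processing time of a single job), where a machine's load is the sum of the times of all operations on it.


Machine loads:
  Machine 1: 9 + 3 + 3 + 5 = 20
  Machine 2: 6 + 8 + 1 + 4 = 19
  Machine 3: 5 + 6 + 3 + 4 = 18
Max machine load = 20
Job totals:
  Job 1: 20
  Job 2: 17
  Job 3: 7
  Job 4: 13
Max job total = 20
Lower bound = max(20, 20) = 20

20


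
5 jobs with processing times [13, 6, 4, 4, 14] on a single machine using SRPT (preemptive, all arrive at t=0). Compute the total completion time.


Since all jobs arrive at t=0, SRPT equals SPT ordering.
SPT order: [4, 4, 6, 13, 14]
Completion times:
  Job 1: p=4, C=4
  Job 2: p=4, C=8
  Job 3: p=6, C=14
  Job 4: p=13, C=27
  Job 5: p=14, C=41
Total completion time = 4 + 8 + 14 + 27 + 41 = 94

94


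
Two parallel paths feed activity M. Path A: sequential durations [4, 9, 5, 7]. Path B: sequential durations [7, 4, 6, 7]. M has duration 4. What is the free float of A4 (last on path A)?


ES(A4) = sum of predecessors on chain A = 18
EF(A4) = ES + duration = 18 + 7 = 25
Successor of A4 is M. ES(M) = max(sum(A), sum(B)) = max(25, 24) = 25
Free float = ES(successor) - EF(current) = 25 - 25 = 0

0


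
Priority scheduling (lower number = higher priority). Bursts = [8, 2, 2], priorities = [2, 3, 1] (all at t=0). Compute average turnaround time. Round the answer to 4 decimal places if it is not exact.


Sort by priority (ascending = highest first):
Order: [(1, 2), (2, 8), (3, 2)]
Completion times:
  Priority 1, burst=2, C=2
  Priority 2, burst=8, C=10
  Priority 3, burst=2, C=12
Average turnaround = 24/3 = 8.0

8.0


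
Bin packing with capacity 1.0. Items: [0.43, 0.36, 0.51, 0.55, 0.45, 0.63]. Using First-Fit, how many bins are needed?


Place items sequentially using First-Fit:
  Item 0.43 -> new Bin 1
  Item 0.36 -> Bin 1 (now 0.79)
  Item 0.51 -> new Bin 2
  Item 0.55 -> new Bin 3
  Item 0.45 -> Bin 2 (now 0.96)
  Item 0.63 -> new Bin 4
Total bins used = 4

4


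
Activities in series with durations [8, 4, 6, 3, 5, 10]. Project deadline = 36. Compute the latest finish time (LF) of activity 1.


LF(activity 1) = deadline - sum of successor durations
Successors: activities 2 through 6 with durations [4, 6, 3, 5, 10]
Sum of successor durations = 28
LF = 36 - 28 = 8

8


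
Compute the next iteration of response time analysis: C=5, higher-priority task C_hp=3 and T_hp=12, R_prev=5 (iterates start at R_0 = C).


R_next = C + ceil(R_prev / T_hp) * C_hp
ceil(5 / 12) = ceil(0.4167) = 1
Interference = 1 * 3 = 3
R_next = 5 + 3 = 8

8


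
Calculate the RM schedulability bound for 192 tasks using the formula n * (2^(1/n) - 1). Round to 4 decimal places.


Compute 2^(1/192) = 1.0036166660
Subtract 1: 1.0036166660 - 1 = 0.0036166660
Multiply by n: 192 * 0.0036166660 = 0.6943998720
Round to 4 dp: 0.6944

0.6944


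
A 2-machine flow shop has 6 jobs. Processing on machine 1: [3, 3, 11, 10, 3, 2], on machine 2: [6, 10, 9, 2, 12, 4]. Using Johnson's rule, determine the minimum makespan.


Apply Johnson's rule:
  Group 1 (a <= b): [(6, 2, 4), (1, 3, 6), (2, 3, 10), (5, 3, 12)]
  Group 2 (a > b): [(3, 11, 9), (4, 10, 2)]
Optimal job order: [6, 1, 2, 5, 3, 4]
Schedule:
  Job 6: M1 done at 2, M2 done at 6
  Job 1: M1 done at 5, M2 done at 12
  Job 2: M1 done at 8, M2 done at 22
  Job 5: M1 done at 11, M2 done at 34
  Job 3: M1 done at 22, M2 done at 43
  Job 4: M1 done at 32, M2 done at 45
Makespan = 45

45


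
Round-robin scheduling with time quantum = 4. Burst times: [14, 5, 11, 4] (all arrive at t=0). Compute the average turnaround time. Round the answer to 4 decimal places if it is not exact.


Time quantum = 4
Execution trace:
  J1 runs 4 units, time = 4
  J2 runs 4 units, time = 8
  J3 runs 4 units, time = 12
  J4 runs 4 units, time = 16
  J1 runs 4 units, time = 20
  J2 runs 1 units, time = 21
  J3 runs 4 units, time = 25
  J1 runs 4 units, time = 29
  J3 runs 3 units, time = 32
  J1 runs 2 units, time = 34
Finish times: [34, 21, 32, 16]
Average turnaround = 103/4 = 25.75

25.75


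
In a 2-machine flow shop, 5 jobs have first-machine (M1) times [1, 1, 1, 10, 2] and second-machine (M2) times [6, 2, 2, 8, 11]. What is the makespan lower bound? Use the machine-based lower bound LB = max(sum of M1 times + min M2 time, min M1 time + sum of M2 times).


LB1 = sum(M1 times) + min(M2 times) = 15 + 2 = 17
LB2 = min(M1 times) + sum(M2 times) = 1 + 29 = 30
Lower bound = max(LB1, LB2) = max(17, 30) = 30

30


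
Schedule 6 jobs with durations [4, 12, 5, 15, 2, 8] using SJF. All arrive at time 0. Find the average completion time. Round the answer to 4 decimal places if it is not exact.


SJF order (ascending): [2, 4, 5, 8, 12, 15]
Completion times:
  Job 1: burst=2, C=2
  Job 2: burst=4, C=6
  Job 3: burst=5, C=11
  Job 4: burst=8, C=19
  Job 5: burst=12, C=31
  Job 6: burst=15, C=46
Average completion = 115/6 = 19.1667

19.1667


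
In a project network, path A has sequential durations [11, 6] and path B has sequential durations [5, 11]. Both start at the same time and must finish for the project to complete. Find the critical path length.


Path A total = 11 + 6 = 17
Path B total = 5 + 11 = 16
Critical path = longest path = max(17, 16) = 17

17


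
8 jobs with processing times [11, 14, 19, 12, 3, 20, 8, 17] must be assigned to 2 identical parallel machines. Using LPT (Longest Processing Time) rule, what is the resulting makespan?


Sort jobs in decreasing order (LPT): [20, 19, 17, 14, 12, 11, 8, 3]
Assign each job to the least loaded machine:
  Machine 1: jobs [20, 14, 12, 8], load = 54
  Machine 2: jobs [19, 17, 11, 3], load = 50
Makespan = max load = 54

54


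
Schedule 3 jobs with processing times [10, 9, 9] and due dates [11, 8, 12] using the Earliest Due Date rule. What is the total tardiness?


Sort by due date (EDD order): [(9, 8), (10, 11), (9, 12)]
Compute completion times and tardiness:
  Job 1: p=9, d=8, C=9, tardiness=max(0,9-8)=1
  Job 2: p=10, d=11, C=19, tardiness=max(0,19-11)=8
  Job 3: p=9, d=12, C=28, tardiness=max(0,28-12)=16
Total tardiness = 25

25


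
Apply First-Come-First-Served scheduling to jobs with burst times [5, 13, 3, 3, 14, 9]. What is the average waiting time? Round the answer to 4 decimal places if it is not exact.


FCFS order (as given): [5, 13, 3, 3, 14, 9]
Waiting times:
  Job 1: wait = 0
  Job 2: wait = 5
  Job 3: wait = 18
  Job 4: wait = 21
  Job 5: wait = 24
  Job 6: wait = 38
Sum of waiting times = 106
Average waiting time = 106/6 = 17.6667

17.6667


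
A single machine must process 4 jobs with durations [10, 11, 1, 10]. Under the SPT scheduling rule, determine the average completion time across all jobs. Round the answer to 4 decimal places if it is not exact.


Sort jobs by processing time (SPT order): [1, 10, 10, 11]
Compute completion times sequentially:
  Job 1: processing = 1, completes at 1
  Job 2: processing = 10, completes at 11
  Job 3: processing = 10, completes at 21
  Job 4: processing = 11, completes at 32
Sum of completion times = 65
Average completion time = 65/4 = 16.25

16.25


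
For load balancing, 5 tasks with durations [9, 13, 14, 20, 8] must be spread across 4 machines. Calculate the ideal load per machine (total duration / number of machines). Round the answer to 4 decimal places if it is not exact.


Total processing time = 9 + 13 + 14 + 20 + 8 = 64
Number of machines = 4
Ideal balanced load = 64 / 4 = 16.0

16.0


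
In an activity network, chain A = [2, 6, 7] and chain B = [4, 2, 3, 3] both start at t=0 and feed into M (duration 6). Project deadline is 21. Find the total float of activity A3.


Forward pass: ES(A3) = sum of predecessors on chain A = 8
EF = ES + duration = 8 + 7 = 15
Backward pass: LF(M) = deadline = 21; LS(M) = 21 - 6 = 15
LF(A3) = LS(M) - sum(successors on chain A) = 15 - 0 = 15
LS = LF - duration = 15 - 7 = 8
Total float = LS - ES = 8 - 8 = 0

0


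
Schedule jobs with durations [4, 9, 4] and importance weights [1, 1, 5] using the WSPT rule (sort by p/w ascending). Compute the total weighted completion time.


Compute p/w ratios and sort ascending (WSPT): [(4, 5), (4, 1), (9, 1)]
Compute weighted completion times:
  Job (p=4,w=5): C=4, w*C=5*4=20
  Job (p=4,w=1): C=8, w*C=1*8=8
  Job (p=9,w=1): C=17, w*C=1*17=17
Total weighted completion time = 45

45


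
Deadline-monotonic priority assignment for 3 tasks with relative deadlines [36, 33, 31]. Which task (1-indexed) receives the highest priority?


Sort tasks by relative deadline (ascending):
  Task 3: deadline = 31
  Task 2: deadline = 33
  Task 1: deadline = 36
Priority order (highest first): [3, 2, 1]
Highest priority task = 3

3


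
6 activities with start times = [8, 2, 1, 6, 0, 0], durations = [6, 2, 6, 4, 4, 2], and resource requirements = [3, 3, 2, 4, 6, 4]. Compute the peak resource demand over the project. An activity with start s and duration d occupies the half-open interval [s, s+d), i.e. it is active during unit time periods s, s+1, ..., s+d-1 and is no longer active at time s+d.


Each activity i is active on [start_i, start_i + duration_i).
Compute total resource usage per time slot:
  t=0: active resources = [6, 4], total = 10
  t=1: active resources = [2, 6, 4], total = 12
  t=2: active resources = [3, 2, 6], total = 11
  t=3: active resources = [3, 2, 6], total = 11
  t=4: active resources = [2], total = 2
  t=5: active resources = [2], total = 2
  t=6: active resources = [2, 4], total = 6
  t=7: active resources = [4], total = 4
  t=8: active resources = [3, 4], total = 7
  t=9: active resources = [3, 4], total = 7
  t=10: active resources = [3], total = 3
  t=11: active resources = [3], total = 3
  t=12: active resources = [3], total = 3
  t=13: active resources = [3], total = 3
Peak resource demand = 12

12


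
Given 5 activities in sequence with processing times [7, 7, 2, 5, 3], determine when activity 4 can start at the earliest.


Activity 4 starts after activities 1 through 3 complete.
Predecessor durations: [7, 7, 2]
ES = 7 + 7 + 2 = 16

16


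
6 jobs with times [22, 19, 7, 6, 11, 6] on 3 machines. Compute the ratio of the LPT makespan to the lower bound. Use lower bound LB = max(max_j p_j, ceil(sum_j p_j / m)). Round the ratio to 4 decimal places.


LPT order: [22, 19, 11, 7, 6, 6]
Machine loads after assignment: [22, 25, 24]
LPT makespan = 25
Lower bound = max(max_job, ceil(total/3)) = max(22, 24) = 24
Ratio = 25 / 24 = 1.0417

1.0417


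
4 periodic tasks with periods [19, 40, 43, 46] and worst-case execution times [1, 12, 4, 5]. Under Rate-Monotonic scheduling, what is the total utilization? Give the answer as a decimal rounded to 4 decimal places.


Compute individual utilizations (exact fractions):
  Task 1: C/T = 1/19 (approx. 0.0526)
  Task 2: C/T = 12/40 = 3/10 (approx. 0.3)
  Task 3: C/T = 4/43 (approx. 0.093)
  Task 4: C/T = 5/46 (approx. 0.1087)
Total utilization U = 1/19 + 3/10 + 4/43 + 5/46 = 52084/93955
Rounded to 4 decimal places: U = 0.5544
RM (Liu & Layland) bound for 4 tasks = 0.756828; compare with U = 52084/93955 (approx. 0.554350)
U <= bound, so schedulable by RM sufficient condition.

0.5544


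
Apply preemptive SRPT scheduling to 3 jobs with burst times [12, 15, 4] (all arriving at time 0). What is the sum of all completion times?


Since all jobs arrive at t=0, SRPT equals SPT ordering.
SPT order: [4, 12, 15]
Completion times:
  Job 1: p=4, C=4
  Job 2: p=12, C=16
  Job 3: p=15, C=31
Total completion time = 4 + 16 + 31 = 51

51


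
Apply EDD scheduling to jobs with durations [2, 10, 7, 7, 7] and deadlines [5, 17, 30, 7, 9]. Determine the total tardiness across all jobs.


Sort by due date (EDD order): [(2, 5), (7, 7), (7, 9), (10, 17), (7, 30)]
Compute completion times and tardiness:
  Job 1: p=2, d=5, C=2, tardiness=max(0,2-5)=0
  Job 2: p=7, d=7, C=9, tardiness=max(0,9-7)=2
  Job 3: p=7, d=9, C=16, tardiness=max(0,16-9)=7
  Job 4: p=10, d=17, C=26, tardiness=max(0,26-17)=9
  Job 5: p=7, d=30, C=33, tardiness=max(0,33-30)=3
Total tardiness = 21

21


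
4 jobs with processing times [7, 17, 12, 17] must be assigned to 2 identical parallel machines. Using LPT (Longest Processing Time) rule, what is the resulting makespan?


Sort jobs in decreasing order (LPT): [17, 17, 12, 7]
Assign each job to the least loaded machine:
  Machine 1: jobs [17, 12], load = 29
  Machine 2: jobs [17, 7], load = 24
Makespan = max load = 29

29


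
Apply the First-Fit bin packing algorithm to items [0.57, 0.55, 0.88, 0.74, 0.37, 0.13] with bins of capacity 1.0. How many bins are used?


Place items sequentially using First-Fit:
  Item 0.57 -> new Bin 1
  Item 0.55 -> new Bin 2
  Item 0.88 -> new Bin 3
  Item 0.74 -> new Bin 4
  Item 0.37 -> Bin 1 (now 0.94)
  Item 0.13 -> Bin 2 (now 0.68)
Total bins used = 4

4


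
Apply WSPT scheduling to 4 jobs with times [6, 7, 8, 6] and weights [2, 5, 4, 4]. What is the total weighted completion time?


Compute p/w ratios and sort ascending (WSPT): [(7, 5), (6, 4), (8, 4), (6, 2)]
Compute weighted completion times:
  Job (p=7,w=5): C=7, w*C=5*7=35
  Job (p=6,w=4): C=13, w*C=4*13=52
  Job (p=8,w=4): C=21, w*C=4*21=84
  Job (p=6,w=2): C=27, w*C=2*27=54
Total weighted completion time = 225

225


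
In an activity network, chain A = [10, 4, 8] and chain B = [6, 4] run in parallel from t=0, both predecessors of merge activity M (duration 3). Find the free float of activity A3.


ES(A3) = sum of predecessors on chain A = 14
EF(A3) = ES + duration = 14 + 8 = 22
Successor of A3 is M. ES(M) = max(sum(A), sum(B)) = max(22, 10) = 22
Free float = ES(successor) - EF(current) = 22 - 22 = 0

0


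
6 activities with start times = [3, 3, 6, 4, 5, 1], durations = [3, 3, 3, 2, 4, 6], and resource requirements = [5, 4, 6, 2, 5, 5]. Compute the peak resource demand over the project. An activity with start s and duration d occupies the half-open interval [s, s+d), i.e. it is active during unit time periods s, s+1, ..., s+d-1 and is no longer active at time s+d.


Each activity i is active on [start_i, start_i + duration_i).
Compute total resource usage per time slot:
  t=0: active resources = [], total = 0
  t=1: active resources = [5], total = 5
  t=2: active resources = [5], total = 5
  t=3: active resources = [5, 4, 5], total = 14
  t=4: active resources = [5, 4, 2, 5], total = 16
  t=5: active resources = [5, 4, 2, 5, 5], total = 21
  t=6: active resources = [6, 5, 5], total = 16
  t=7: active resources = [6, 5], total = 11
  t=8: active resources = [6, 5], total = 11
Peak resource demand = 21

21


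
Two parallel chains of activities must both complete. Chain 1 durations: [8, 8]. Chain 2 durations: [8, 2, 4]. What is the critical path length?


Path A total = 8 + 8 = 16
Path B total = 8 + 2 + 4 = 14
Critical path = longest path = max(16, 14) = 16

16


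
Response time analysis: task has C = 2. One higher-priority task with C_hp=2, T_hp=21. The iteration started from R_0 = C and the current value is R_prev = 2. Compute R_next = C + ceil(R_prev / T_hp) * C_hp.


R_next = C + ceil(R_prev / T_hp) * C_hp
ceil(2 / 21) = ceil(0.0952) = 1
Interference = 1 * 2 = 2
R_next = 2 + 2 = 4

4


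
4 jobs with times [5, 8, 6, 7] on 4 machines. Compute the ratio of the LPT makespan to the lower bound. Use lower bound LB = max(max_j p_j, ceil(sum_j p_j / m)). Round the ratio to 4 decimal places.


LPT order: [8, 7, 6, 5]
Machine loads after assignment: [8, 7, 6, 5]
LPT makespan = 8
Lower bound = max(max_job, ceil(total/4)) = max(8, 7) = 8
Ratio = 8 / 8 = 1.0

1.0


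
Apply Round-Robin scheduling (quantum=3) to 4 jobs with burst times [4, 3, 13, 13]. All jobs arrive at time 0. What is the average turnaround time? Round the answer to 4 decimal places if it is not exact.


Time quantum = 3
Execution trace:
  J1 runs 3 units, time = 3
  J2 runs 3 units, time = 6
  J3 runs 3 units, time = 9
  J4 runs 3 units, time = 12
  J1 runs 1 units, time = 13
  J3 runs 3 units, time = 16
  J4 runs 3 units, time = 19
  J3 runs 3 units, time = 22
  J4 runs 3 units, time = 25
  J3 runs 3 units, time = 28
  J4 runs 3 units, time = 31
  J3 runs 1 units, time = 32
  J4 runs 1 units, time = 33
Finish times: [13, 6, 32, 33]
Average turnaround = 84/4 = 21.0

21.0


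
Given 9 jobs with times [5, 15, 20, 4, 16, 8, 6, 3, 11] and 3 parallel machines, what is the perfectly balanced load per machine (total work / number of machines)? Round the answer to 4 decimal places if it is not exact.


Total processing time = 5 + 15 + 20 + 4 + 16 + 8 + 6 + 3 + 11 = 88
Number of machines = 3
Ideal balanced load = 88 / 3 = 29.3333

29.3333


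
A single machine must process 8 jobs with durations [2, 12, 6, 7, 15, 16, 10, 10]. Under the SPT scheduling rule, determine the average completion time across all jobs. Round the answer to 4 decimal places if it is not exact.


Sort jobs by processing time (SPT order): [2, 6, 7, 10, 10, 12, 15, 16]
Compute completion times sequentially:
  Job 1: processing = 2, completes at 2
  Job 2: processing = 6, completes at 8
  Job 3: processing = 7, completes at 15
  Job 4: processing = 10, completes at 25
  Job 5: processing = 10, completes at 35
  Job 6: processing = 12, completes at 47
  Job 7: processing = 15, completes at 62
  Job 8: processing = 16, completes at 78
Sum of completion times = 272
Average completion time = 272/8 = 34.0

34.0


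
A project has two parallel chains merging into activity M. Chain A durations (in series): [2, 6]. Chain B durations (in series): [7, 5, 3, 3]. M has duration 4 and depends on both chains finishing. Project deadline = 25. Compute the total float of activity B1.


Forward pass: ES(B1) = sum of predecessors on chain B = 0
EF = ES + duration = 0 + 7 = 7
Backward pass: LF(M) = deadline = 25; LS(M) = 25 - 4 = 21
LF(B1) = LS(M) - sum(successors on chain B) = 21 - 11 = 10
LS = LF - duration = 10 - 7 = 3
Total float = LS - ES = 3 - 0 = 3

3


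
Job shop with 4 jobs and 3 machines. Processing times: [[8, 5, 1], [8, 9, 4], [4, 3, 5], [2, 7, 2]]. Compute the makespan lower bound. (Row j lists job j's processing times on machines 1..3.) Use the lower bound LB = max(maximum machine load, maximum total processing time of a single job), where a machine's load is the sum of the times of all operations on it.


Machine loads:
  Machine 1: 8 + 8 + 4 + 2 = 22
  Machine 2: 5 + 9 + 3 + 7 = 24
  Machine 3: 1 + 4 + 5 + 2 = 12
Max machine load = 24
Job totals:
  Job 1: 14
  Job 2: 21
  Job 3: 12
  Job 4: 11
Max job total = 21
Lower bound = max(24, 21) = 24

24


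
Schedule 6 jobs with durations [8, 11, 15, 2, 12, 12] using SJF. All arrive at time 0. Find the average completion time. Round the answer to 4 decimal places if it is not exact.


SJF order (ascending): [2, 8, 11, 12, 12, 15]
Completion times:
  Job 1: burst=2, C=2
  Job 2: burst=8, C=10
  Job 3: burst=11, C=21
  Job 4: burst=12, C=33
  Job 5: burst=12, C=45
  Job 6: burst=15, C=60
Average completion = 171/6 = 28.5

28.5


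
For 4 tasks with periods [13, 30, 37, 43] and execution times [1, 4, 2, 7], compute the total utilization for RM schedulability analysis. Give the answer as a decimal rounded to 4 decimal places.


Compute individual utilizations (exact fractions):
  Task 1: C/T = 1/13 (approx. 0.0769)
  Task 2: C/T = 4/30 = 2/15 (approx. 0.1333)
  Task 3: C/T = 2/37 (approx. 0.0541)
  Task 4: C/T = 7/43 (approx. 0.1628)
Total utilization U = 1/13 + 2/15 + 2/37 + 7/43 = 132506/310245
Rounded to 4 decimal places: U = 0.4271
RM (Liu & Layland) bound for 4 tasks = 0.756828; compare with U = 132506/310245 (approx. 0.427101)
U <= bound, so schedulable by RM sufficient condition.

0.4271


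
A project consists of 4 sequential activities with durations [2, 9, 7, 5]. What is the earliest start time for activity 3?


Activity 3 starts after activities 1 through 2 complete.
Predecessor durations: [2, 9]
ES = 2 + 9 = 11

11


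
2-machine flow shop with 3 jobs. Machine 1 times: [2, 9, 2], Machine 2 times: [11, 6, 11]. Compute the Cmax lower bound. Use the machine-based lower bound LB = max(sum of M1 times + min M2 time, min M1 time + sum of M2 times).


LB1 = sum(M1 times) + min(M2 times) = 13 + 6 = 19
LB2 = min(M1 times) + sum(M2 times) = 2 + 28 = 30
Lower bound = max(LB1, LB2) = max(19, 30) = 30

30


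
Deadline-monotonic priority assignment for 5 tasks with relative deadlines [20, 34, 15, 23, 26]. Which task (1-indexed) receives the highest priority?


Sort tasks by relative deadline (ascending):
  Task 3: deadline = 15
  Task 1: deadline = 20
  Task 4: deadline = 23
  Task 5: deadline = 26
  Task 2: deadline = 34
Priority order (highest first): [3, 1, 4, 5, 2]
Highest priority task = 3

3


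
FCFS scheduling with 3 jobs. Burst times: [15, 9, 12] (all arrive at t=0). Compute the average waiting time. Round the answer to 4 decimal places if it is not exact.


FCFS order (as given): [15, 9, 12]
Waiting times:
  Job 1: wait = 0
  Job 2: wait = 15
  Job 3: wait = 24
Sum of waiting times = 39
Average waiting time = 39/3 = 13.0

13.0


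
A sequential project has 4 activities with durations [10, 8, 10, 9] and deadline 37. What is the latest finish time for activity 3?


LF(activity 3) = deadline - sum of successor durations
Successors: activities 4 through 4 with durations [9]
Sum of successor durations = 9
LF = 37 - 9 = 28

28


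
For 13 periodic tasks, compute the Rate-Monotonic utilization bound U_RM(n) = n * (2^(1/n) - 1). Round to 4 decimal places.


Compute 2^(1/13) = 1.0547660765
Subtract 1: 1.0547660765 - 1 = 0.0547660765
Multiply by n: 13 * 0.0547660765 = 0.7119589945
Round to 4 dp: 0.7120

0.7120


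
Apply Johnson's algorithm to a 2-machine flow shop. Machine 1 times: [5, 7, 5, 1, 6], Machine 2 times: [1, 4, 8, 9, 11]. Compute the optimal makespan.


Apply Johnson's rule:
  Group 1 (a <= b): [(4, 1, 9), (3, 5, 8), (5, 6, 11)]
  Group 2 (a > b): [(2, 7, 4), (1, 5, 1)]
Optimal job order: [4, 3, 5, 2, 1]
Schedule:
  Job 4: M1 done at 1, M2 done at 10
  Job 3: M1 done at 6, M2 done at 18
  Job 5: M1 done at 12, M2 done at 29
  Job 2: M1 done at 19, M2 done at 33
  Job 1: M1 done at 24, M2 done at 34
Makespan = 34

34


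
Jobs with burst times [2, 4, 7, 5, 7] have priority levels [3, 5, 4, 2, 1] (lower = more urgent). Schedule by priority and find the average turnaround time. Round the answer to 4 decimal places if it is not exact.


Sort by priority (ascending = highest first):
Order: [(1, 7), (2, 5), (3, 2), (4, 7), (5, 4)]
Completion times:
  Priority 1, burst=7, C=7
  Priority 2, burst=5, C=12
  Priority 3, burst=2, C=14
  Priority 4, burst=7, C=21
  Priority 5, burst=4, C=25
Average turnaround = 79/5 = 15.8

15.8


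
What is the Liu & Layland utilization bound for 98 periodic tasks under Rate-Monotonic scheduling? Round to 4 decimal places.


Compute 2^(1/98) = 1.0070980027
Subtract 1: 1.0070980027 - 1 = 0.0070980027
Multiply by n: 98 * 0.0070980027 = 0.6956042646
Round to 4 dp: 0.6956

0.6956


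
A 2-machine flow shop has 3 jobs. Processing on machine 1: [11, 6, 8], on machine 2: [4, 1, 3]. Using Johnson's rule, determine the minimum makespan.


Apply Johnson's rule:
  Group 1 (a <= b): []
  Group 2 (a > b): [(1, 11, 4), (3, 8, 3), (2, 6, 1)]
Optimal job order: [1, 3, 2]
Schedule:
  Job 1: M1 done at 11, M2 done at 15
  Job 3: M1 done at 19, M2 done at 22
  Job 2: M1 done at 25, M2 done at 26
Makespan = 26

26


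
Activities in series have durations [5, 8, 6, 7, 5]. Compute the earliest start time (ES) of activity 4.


Activity 4 starts after activities 1 through 3 complete.
Predecessor durations: [5, 8, 6]
ES = 5 + 8 + 6 = 19

19


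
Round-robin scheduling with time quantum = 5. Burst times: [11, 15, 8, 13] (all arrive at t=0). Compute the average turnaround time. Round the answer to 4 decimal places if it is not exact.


Time quantum = 5
Execution trace:
  J1 runs 5 units, time = 5
  J2 runs 5 units, time = 10
  J3 runs 5 units, time = 15
  J4 runs 5 units, time = 20
  J1 runs 5 units, time = 25
  J2 runs 5 units, time = 30
  J3 runs 3 units, time = 33
  J4 runs 5 units, time = 38
  J1 runs 1 units, time = 39
  J2 runs 5 units, time = 44
  J4 runs 3 units, time = 47
Finish times: [39, 44, 33, 47]
Average turnaround = 163/4 = 40.75

40.75


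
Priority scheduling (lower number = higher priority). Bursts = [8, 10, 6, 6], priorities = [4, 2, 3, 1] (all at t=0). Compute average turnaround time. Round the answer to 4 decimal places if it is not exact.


Sort by priority (ascending = highest first):
Order: [(1, 6), (2, 10), (3, 6), (4, 8)]
Completion times:
  Priority 1, burst=6, C=6
  Priority 2, burst=10, C=16
  Priority 3, burst=6, C=22
  Priority 4, burst=8, C=30
Average turnaround = 74/4 = 18.5

18.5


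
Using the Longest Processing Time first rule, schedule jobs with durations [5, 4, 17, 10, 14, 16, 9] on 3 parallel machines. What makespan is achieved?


Sort jobs in decreasing order (LPT): [17, 16, 14, 10, 9, 5, 4]
Assign each job to the least loaded machine:
  Machine 1: jobs [17, 5, 4], load = 26
  Machine 2: jobs [16, 9], load = 25
  Machine 3: jobs [14, 10], load = 24
Makespan = max load = 26

26


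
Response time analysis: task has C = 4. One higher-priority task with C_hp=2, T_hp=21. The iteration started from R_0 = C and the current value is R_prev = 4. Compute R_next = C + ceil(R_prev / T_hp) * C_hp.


R_next = C + ceil(R_prev / T_hp) * C_hp
ceil(4 / 21) = ceil(0.1905) = 1
Interference = 1 * 2 = 2
R_next = 4 + 2 = 6

6


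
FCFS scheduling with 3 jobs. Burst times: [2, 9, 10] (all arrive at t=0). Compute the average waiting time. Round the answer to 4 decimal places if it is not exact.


FCFS order (as given): [2, 9, 10]
Waiting times:
  Job 1: wait = 0
  Job 2: wait = 2
  Job 3: wait = 11
Sum of waiting times = 13
Average waiting time = 13/3 = 4.3333

4.3333


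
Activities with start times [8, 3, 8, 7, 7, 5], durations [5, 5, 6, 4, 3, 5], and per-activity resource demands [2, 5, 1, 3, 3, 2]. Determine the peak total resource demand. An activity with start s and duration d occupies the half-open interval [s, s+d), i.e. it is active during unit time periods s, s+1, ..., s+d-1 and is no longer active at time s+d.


Each activity i is active on [start_i, start_i + duration_i).
Compute total resource usage per time slot:
  t=0: active resources = [], total = 0
  t=1: active resources = [], total = 0
  t=2: active resources = [], total = 0
  t=3: active resources = [5], total = 5
  t=4: active resources = [5], total = 5
  t=5: active resources = [5, 2], total = 7
  t=6: active resources = [5, 2], total = 7
  t=7: active resources = [5, 3, 3, 2], total = 13
  t=8: active resources = [2, 1, 3, 3, 2], total = 11
  t=9: active resources = [2, 1, 3, 3, 2], total = 11
  t=10: active resources = [2, 1, 3], total = 6
  t=11: active resources = [2, 1], total = 3
  t=12: active resources = [2, 1], total = 3
  t=13: active resources = [1], total = 1
Peak resource demand = 13

13


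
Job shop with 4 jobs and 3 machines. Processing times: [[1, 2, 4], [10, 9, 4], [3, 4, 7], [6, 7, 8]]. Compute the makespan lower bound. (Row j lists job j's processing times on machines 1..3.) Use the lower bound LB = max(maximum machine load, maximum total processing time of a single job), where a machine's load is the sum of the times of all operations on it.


Machine loads:
  Machine 1: 1 + 10 + 3 + 6 = 20
  Machine 2: 2 + 9 + 4 + 7 = 22
  Machine 3: 4 + 4 + 7 + 8 = 23
Max machine load = 23
Job totals:
  Job 1: 7
  Job 2: 23
  Job 3: 14
  Job 4: 21
Max job total = 23
Lower bound = max(23, 23) = 23

23


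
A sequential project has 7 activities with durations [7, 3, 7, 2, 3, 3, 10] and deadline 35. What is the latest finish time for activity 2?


LF(activity 2) = deadline - sum of successor durations
Successors: activities 3 through 7 with durations [7, 2, 3, 3, 10]
Sum of successor durations = 25
LF = 35 - 25 = 10

10


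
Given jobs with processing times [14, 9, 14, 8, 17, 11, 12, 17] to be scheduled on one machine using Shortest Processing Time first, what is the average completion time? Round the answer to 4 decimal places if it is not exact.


Sort jobs by processing time (SPT order): [8, 9, 11, 12, 14, 14, 17, 17]
Compute completion times sequentially:
  Job 1: processing = 8, completes at 8
  Job 2: processing = 9, completes at 17
  Job 3: processing = 11, completes at 28
  Job 4: processing = 12, completes at 40
  Job 5: processing = 14, completes at 54
  Job 6: processing = 14, completes at 68
  Job 7: processing = 17, completes at 85
  Job 8: processing = 17, completes at 102
Sum of completion times = 402
Average completion time = 402/8 = 50.25

50.25


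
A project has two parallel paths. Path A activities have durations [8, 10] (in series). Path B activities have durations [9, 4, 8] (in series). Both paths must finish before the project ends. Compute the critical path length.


Path A total = 8 + 10 = 18
Path B total = 9 + 4 + 8 = 21
Critical path = longest path = max(18, 21) = 21

21


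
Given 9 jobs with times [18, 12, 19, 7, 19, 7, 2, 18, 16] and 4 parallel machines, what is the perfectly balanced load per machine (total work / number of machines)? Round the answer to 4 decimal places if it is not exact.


Total processing time = 18 + 12 + 19 + 7 + 19 + 7 + 2 + 18 + 16 = 118
Number of machines = 4
Ideal balanced load = 118 / 4 = 29.5

29.5


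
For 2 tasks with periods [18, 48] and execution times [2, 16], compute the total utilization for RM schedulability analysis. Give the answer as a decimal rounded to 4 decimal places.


Compute individual utilizations (exact fractions):
  Task 1: C/T = 2/18 = 1/9 (approx. 0.1111)
  Task 2: C/T = 16/48 = 1/3 (approx. 0.3333)
Total utilization U = 1/9 + 1/3 = 4/9
Rounded to 4 decimal places: U = 0.4444
RM (Liu & Layland) bound for 2 tasks = 0.828427; compare with U = 4/9 (approx. 0.444444)
U <= bound, so schedulable by RM sufficient condition.

0.4444


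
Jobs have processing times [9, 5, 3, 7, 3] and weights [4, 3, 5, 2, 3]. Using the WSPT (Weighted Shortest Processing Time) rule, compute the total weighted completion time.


Compute p/w ratios and sort ascending (WSPT): [(3, 5), (3, 3), (5, 3), (9, 4), (7, 2)]
Compute weighted completion times:
  Job (p=3,w=5): C=3, w*C=5*3=15
  Job (p=3,w=3): C=6, w*C=3*6=18
  Job (p=5,w=3): C=11, w*C=3*11=33
  Job (p=9,w=4): C=20, w*C=4*20=80
  Job (p=7,w=2): C=27, w*C=2*27=54
Total weighted completion time = 200

200


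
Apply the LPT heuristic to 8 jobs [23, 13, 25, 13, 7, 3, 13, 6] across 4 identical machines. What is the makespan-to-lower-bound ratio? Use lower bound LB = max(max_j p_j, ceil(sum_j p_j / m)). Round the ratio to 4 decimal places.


LPT order: [25, 23, 13, 13, 13, 7, 6, 3]
Machine loads after assignment: [25, 26, 26, 26]
LPT makespan = 26
Lower bound = max(max_job, ceil(total/4)) = max(25, 26) = 26
Ratio = 26 / 26 = 1.0

1.0


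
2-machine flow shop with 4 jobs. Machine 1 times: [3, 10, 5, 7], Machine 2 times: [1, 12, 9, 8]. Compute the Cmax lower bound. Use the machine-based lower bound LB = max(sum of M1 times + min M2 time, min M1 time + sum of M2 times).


LB1 = sum(M1 times) + min(M2 times) = 25 + 1 = 26
LB2 = min(M1 times) + sum(M2 times) = 3 + 30 = 33
Lower bound = max(LB1, LB2) = max(26, 33) = 33

33


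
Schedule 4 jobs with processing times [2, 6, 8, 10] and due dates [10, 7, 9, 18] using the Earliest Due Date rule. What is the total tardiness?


Sort by due date (EDD order): [(6, 7), (8, 9), (2, 10), (10, 18)]
Compute completion times and tardiness:
  Job 1: p=6, d=7, C=6, tardiness=max(0,6-7)=0
  Job 2: p=8, d=9, C=14, tardiness=max(0,14-9)=5
  Job 3: p=2, d=10, C=16, tardiness=max(0,16-10)=6
  Job 4: p=10, d=18, C=26, tardiness=max(0,26-18)=8
Total tardiness = 19

19


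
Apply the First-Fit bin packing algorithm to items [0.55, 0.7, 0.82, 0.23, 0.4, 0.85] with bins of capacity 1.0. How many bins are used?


Place items sequentially using First-Fit:
  Item 0.55 -> new Bin 1
  Item 0.7 -> new Bin 2
  Item 0.82 -> new Bin 3
  Item 0.23 -> Bin 1 (now 0.78)
  Item 0.4 -> new Bin 4
  Item 0.85 -> new Bin 5
Total bins used = 5

5


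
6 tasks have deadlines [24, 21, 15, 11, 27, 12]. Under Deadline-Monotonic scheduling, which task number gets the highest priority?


Sort tasks by relative deadline (ascending):
  Task 4: deadline = 11
  Task 6: deadline = 12
  Task 3: deadline = 15
  Task 2: deadline = 21
  Task 1: deadline = 24
  Task 5: deadline = 27
Priority order (highest first): [4, 6, 3, 2, 1, 5]
Highest priority task = 4

4


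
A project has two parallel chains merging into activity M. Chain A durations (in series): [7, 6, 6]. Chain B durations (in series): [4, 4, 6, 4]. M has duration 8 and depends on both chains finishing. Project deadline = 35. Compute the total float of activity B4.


Forward pass: ES(B4) = sum of predecessors on chain B = 14
EF = ES + duration = 14 + 4 = 18
Backward pass: LF(M) = deadline = 35; LS(M) = 35 - 8 = 27
LF(B4) = LS(M) - sum(successors on chain B) = 27 - 0 = 27
LS = LF - duration = 27 - 4 = 23
Total float = LS - ES = 23 - 14 = 9

9


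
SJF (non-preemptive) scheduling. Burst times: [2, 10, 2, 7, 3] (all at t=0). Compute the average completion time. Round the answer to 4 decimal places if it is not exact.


SJF order (ascending): [2, 2, 3, 7, 10]
Completion times:
  Job 1: burst=2, C=2
  Job 2: burst=2, C=4
  Job 3: burst=3, C=7
  Job 4: burst=7, C=14
  Job 5: burst=10, C=24
Average completion = 51/5 = 10.2

10.2


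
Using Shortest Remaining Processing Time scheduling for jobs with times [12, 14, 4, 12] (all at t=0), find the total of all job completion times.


Since all jobs arrive at t=0, SRPT equals SPT ordering.
SPT order: [4, 12, 12, 14]
Completion times:
  Job 1: p=4, C=4
  Job 2: p=12, C=16
  Job 3: p=12, C=28
  Job 4: p=14, C=42
Total completion time = 4 + 16 + 28 + 42 = 90

90


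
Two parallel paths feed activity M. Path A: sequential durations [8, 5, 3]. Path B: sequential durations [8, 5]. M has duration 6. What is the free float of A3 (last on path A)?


ES(A3) = sum of predecessors on chain A = 13
EF(A3) = ES + duration = 13 + 3 = 16
Successor of A3 is M. ES(M) = max(sum(A), sum(B)) = max(16, 13) = 16
Free float = ES(successor) - EF(current) = 16 - 16 = 0

0


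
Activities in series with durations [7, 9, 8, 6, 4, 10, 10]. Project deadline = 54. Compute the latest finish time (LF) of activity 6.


LF(activity 6) = deadline - sum of successor durations
Successors: activities 7 through 7 with durations [10]
Sum of successor durations = 10
LF = 54 - 10 = 44

44


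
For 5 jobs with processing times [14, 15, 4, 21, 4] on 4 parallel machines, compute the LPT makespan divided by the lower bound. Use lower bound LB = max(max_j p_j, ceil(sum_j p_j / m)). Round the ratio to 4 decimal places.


LPT order: [21, 15, 14, 4, 4]
Machine loads after assignment: [21, 15, 14, 8]
LPT makespan = 21
Lower bound = max(max_job, ceil(total/4)) = max(21, 15) = 21
Ratio = 21 / 21 = 1.0

1.0


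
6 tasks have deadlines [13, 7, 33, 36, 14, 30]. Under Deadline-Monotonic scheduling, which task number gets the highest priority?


Sort tasks by relative deadline (ascending):
  Task 2: deadline = 7
  Task 1: deadline = 13
  Task 5: deadline = 14
  Task 6: deadline = 30
  Task 3: deadline = 33
  Task 4: deadline = 36
Priority order (highest first): [2, 1, 5, 6, 3, 4]
Highest priority task = 2

2


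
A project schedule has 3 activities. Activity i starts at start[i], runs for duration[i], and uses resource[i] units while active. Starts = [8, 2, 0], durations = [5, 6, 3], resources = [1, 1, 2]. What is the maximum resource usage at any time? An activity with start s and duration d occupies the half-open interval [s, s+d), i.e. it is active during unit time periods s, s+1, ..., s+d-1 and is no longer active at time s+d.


Each activity i is active on [start_i, start_i + duration_i).
Compute total resource usage per time slot:
  t=0: active resources = [2], total = 2
  t=1: active resources = [2], total = 2
  t=2: active resources = [1, 2], total = 3
  t=3: active resources = [1], total = 1
  t=4: active resources = [1], total = 1
  t=5: active resources = [1], total = 1
  t=6: active resources = [1], total = 1
  t=7: active resources = [1], total = 1
  t=8: active resources = [1], total = 1
  t=9: active resources = [1], total = 1
  t=10: active resources = [1], total = 1
  t=11: active resources = [1], total = 1
  t=12: active resources = [1], total = 1
Peak resource demand = 3

3


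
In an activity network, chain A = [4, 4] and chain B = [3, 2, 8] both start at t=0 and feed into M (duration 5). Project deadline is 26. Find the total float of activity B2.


Forward pass: ES(B2) = sum of predecessors on chain B = 3
EF = ES + duration = 3 + 2 = 5
Backward pass: LF(M) = deadline = 26; LS(M) = 26 - 5 = 21
LF(B2) = LS(M) - sum(successors on chain B) = 21 - 8 = 13
LS = LF - duration = 13 - 2 = 11
Total float = LS - ES = 11 - 3 = 8

8


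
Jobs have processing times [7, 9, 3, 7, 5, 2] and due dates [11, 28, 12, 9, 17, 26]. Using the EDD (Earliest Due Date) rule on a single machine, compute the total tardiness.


Sort by due date (EDD order): [(7, 9), (7, 11), (3, 12), (5, 17), (2, 26), (9, 28)]
Compute completion times and tardiness:
  Job 1: p=7, d=9, C=7, tardiness=max(0,7-9)=0
  Job 2: p=7, d=11, C=14, tardiness=max(0,14-11)=3
  Job 3: p=3, d=12, C=17, tardiness=max(0,17-12)=5
  Job 4: p=5, d=17, C=22, tardiness=max(0,22-17)=5
  Job 5: p=2, d=26, C=24, tardiness=max(0,24-26)=0
  Job 6: p=9, d=28, C=33, tardiness=max(0,33-28)=5
Total tardiness = 18

18


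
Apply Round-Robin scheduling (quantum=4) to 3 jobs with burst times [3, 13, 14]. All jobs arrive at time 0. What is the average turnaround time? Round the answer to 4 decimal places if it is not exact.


Time quantum = 4
Execution trace:
  J1 runs 3 units, time = 3
  J2 runs 4 units, time = 7
  J3 runs 4 units, time = 11
  J2 runs 4 units, time = 15
  J3 runs 4 units, time = 19
  J2 runs 4 units, time = 23
  J3 runs 4 units, time = 27
  J2 runs 1 units, time = 28
  J3 runs 2 units, time = 30
Finish times: [3, 28, 30]
Average turnaround = 61/3 = 20.3333

20.3333


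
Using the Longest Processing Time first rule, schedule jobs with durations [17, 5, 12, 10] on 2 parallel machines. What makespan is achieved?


Sort jobs in decreasing order (LPT): [17, 12, 10, 5]
Assign each job to the least loaded machine:
  Machine 1: jobs [17, 5], load = 22
  Machine 2: jobs [12, 10], load = 22
Makespan = max load = 22

22


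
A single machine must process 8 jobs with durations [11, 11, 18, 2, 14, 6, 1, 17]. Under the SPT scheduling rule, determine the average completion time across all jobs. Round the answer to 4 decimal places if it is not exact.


Sort jobs by processing time (SPT order): [1, 2, 6, 11, 11, 14, 17, 18]
Compute completion times sequentially:
  Job 1: processing = 1, completes at 1
  Job 2: processing = 2, completes at 3
  Job 3: processing = 6, completes at 9
  Job 4: processing = 11, completes at 20
  Job 5: processing = 11, completes at 31
  Job 6: processing = 14, completes at 45
  Job 7: processing = 17, completes at 62
  Job 8: processing = 18, completes at 80
Sum of completion times = 251
Average completion time = 251/8 = 31.375

31.375


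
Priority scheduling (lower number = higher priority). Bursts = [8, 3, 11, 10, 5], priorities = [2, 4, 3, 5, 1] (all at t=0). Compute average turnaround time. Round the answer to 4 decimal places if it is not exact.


Sort by priority (ascending = highest first):
Order: [(1, 5), (2, 8), (3, 11), (4, 3), (5, 10)]
Completion times:
  Priority 1, burst=5, C=5
  Priority 2, burst=8, C=13
  Priority 3, burst=11, C=24
  Priority 4, burst=3, C=27
  Priority 5, burst=10, C=37
Average turnaround = 106/5 = 21.2

21.2


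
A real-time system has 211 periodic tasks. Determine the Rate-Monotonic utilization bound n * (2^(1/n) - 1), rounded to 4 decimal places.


Compute 2^(1/211) = 1.0032904594
Subtract 1: 1.0032904594 - 1 = 0.0032904594
Multiply by n: 211 * 0.0032904594 = 0.6942869334
Round to 4 dp: 0.6943

0.6943
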